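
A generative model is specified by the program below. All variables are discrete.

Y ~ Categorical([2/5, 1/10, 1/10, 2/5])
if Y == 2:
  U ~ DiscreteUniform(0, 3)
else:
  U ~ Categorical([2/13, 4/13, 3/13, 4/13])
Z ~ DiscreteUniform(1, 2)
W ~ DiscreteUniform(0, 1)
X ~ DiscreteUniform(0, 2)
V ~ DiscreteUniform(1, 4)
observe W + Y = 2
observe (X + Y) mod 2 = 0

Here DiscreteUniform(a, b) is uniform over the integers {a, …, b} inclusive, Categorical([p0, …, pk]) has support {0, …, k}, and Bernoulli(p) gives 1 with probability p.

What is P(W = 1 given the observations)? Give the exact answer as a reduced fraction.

P(W = 1 | obs) = 1/3

Enumerate traces; 96 have nonzero weight after conditioning:
  (Y=1, U=0, Z=1, W=1, X=1, V=1) weight 1/3120
  (Y=1, U=0, Z=1, W=1, X=1, V=2) weight 1/3120
  (Y=1, U=0, Z=1, W=1, X=1, V=3) weight 1/3120
  (Y=1, U=0, Z=1, W=1, X=1, V=4) weight 1/3120
  (Y=1, U=0, Z=2, W=1, X=1, V=1) weight 1/3120
  (Y=1, U=0, Z=2, W=1, X=1, V=2) weight 1/3120
  (Y=1, U=0, Z=2, W=1, X=1, V=3) weight 1/3120
  (Y=1, U=0, Z=2, W=1, X=1, V=4) weight 1/3120
  (Y=2, U=0, Z=1, W=0, X=0, V=1) weight 1/1920
  … 87 more
Group by W:
  weight(W=0) = 1/30
  weight(W=1) = 1/60
Total weight = 1/30 + 1/60 = 1/20
P(W=0 | obs) = 1/30 / 1/20 = 2/3
P(W=1 | obs) = 1/60 / 1/20 = 1/3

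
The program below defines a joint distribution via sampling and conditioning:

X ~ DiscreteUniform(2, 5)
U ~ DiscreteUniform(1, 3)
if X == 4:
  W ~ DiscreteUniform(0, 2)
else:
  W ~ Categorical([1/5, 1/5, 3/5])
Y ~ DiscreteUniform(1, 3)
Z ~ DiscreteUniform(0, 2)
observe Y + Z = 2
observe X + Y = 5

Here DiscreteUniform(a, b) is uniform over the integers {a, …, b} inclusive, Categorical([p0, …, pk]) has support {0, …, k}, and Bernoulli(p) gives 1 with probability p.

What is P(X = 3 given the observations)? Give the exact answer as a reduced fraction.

Enumerate traces; 18 have nonzero weight after conditioning:
  (X=3, U=1, W=0, Y=2, Z=0) weight 1/540
  (X=3, U=1, W=1, Y=2, Z=0) weight 1/540
  (X=3, U=1, W=2, Y=2, Z=0) weight 1/180
  (X=3, U=2, W=0, Y=2, Z=0) weight 1/540
  (X=3, U=2, W=1, Y=2, Z=0) weight 1/540
  (X=3, U=2, W=2, Y=2, Z=0) weight 1/180
  (X=3, U=3, W=0, Y=2, Z=0) weight 1/540
  (X=3, U=3, W=1, Y=2, Z=0) weight 1/540
  (X=4, U=1, W=0, Y=1, Z=1) weight 1/324
  … 9 more
Group by X:
  weight(X=3) = 1/36
  weight(X=4) = 1/36
Total weight = 1/36 + 1/36 = 1/18
P(X=3 | obs) = 1/36 / 1/18 = 1/2
P(X=4 | obs) = 1/36 / 1/18 = 1/2

P(X = 3 | obs) = 1/2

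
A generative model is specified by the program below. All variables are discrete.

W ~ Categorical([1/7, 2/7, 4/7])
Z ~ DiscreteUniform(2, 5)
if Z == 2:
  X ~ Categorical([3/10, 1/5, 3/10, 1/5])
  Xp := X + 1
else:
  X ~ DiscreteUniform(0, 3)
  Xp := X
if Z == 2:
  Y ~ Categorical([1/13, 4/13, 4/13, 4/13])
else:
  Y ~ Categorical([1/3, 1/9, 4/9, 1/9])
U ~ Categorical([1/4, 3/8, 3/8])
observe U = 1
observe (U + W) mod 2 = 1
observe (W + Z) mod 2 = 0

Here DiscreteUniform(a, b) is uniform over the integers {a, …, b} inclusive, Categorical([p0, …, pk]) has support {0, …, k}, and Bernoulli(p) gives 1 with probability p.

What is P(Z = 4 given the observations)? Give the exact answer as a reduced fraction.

Enumerate traces; 64 have nonzero weight after conditioning:
  (W=0, Z=2, X=0, Y=0, U=1) weight 9/29120
  (W=0, Z=2, X=0, Y=1, U=1) weight 9/7280
  (W=0, Z=2, X=0, Y=2, U=1) weight 9/7280
  (W=0, Z=2, X=0, Y=3, U=1) weight 9/7280
  (W=0, Z=2, X=1, Y=0, U=1) weight 3/14560
  (W=0, Z=2, X=1, Y=1, U=1) weight 3/3640
  (W=0, Z=2, X=1, Y=2, U=1) weight 3/3640
  (W=0, Z=2, X=1, Y=3, U=1) weight 3/3640
  (W=0, Z=4, X=0, Y=0, U=1) weight 1/896
  … 55 more
Group by Z:
  weight(Z=2) = 15/224
  weight(Z=4) = 15/224
Total weight = 15/224 + 15/224 = 15/112
P(Z=2 | obs) = 15/224 / 15/112 = 1/2
P(Z=4 | obs) = 15/224 / 15/112 = 1/2

P(Z = 4 | obs) = 1/2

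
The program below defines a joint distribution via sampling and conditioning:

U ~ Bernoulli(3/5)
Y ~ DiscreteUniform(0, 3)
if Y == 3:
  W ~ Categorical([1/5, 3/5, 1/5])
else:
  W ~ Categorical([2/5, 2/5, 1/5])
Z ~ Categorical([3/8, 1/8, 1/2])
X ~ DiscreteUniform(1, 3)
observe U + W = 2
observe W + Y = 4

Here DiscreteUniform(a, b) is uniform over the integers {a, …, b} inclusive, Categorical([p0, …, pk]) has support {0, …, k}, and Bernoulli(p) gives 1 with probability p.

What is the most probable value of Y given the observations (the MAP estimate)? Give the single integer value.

argmax_v P(Y = v | obs) = 3

Enumerate traces; 18 have nonzero weight after conditioning:
  (U=0, Y=2, W=2, Z=0, X=1) weight 1/400
  (U=0, Y=2, W=2, Z=0, X=2) weight 1/400
  (U=0, Y=2, W=2, Z=0, X=3) weight 1/400
  (U=0, Y=2, W=2, Z=1, X=1) weight 1/1200
  (U=0, Y=2, W=2, Z=1, X=2) weight 1/1200
  (U=0, Y=2, W=2, Z=1, X=3) weight 1/1200
  (U=0, Y=2, W=2, Z=2, X=1) weight 1/300
  (U=0, Y=2, W=2, Z=2, X=2) weight 1/300
  (U=1, Y=3, W=1, Z=0, X=1) weight 9/800
  … 9 more
Group by Y:
  weight(Y=2) = 1/50
  weight(Y=3) = 9/100
Total weight = 1/50 + 9/100 = 11/100
P(Y=2 | obs) = 1/50 / 11/100 = 2/11
P(Y=3 | obs) = 9/100 / 11/100 = 9/11
argmax = 3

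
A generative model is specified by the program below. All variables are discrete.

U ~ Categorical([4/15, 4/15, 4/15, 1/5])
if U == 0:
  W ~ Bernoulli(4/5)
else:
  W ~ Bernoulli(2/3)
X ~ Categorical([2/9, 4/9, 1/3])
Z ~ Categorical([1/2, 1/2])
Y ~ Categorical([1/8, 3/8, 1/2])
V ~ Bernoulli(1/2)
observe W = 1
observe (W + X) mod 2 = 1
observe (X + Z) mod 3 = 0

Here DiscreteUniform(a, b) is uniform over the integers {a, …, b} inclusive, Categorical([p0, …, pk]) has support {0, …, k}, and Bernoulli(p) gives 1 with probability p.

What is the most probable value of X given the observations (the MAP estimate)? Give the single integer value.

argmax_v P(X = v | obs) = 2

Enumerate traces; 48 have nonzero weight after conditioning:
  (U=0, W=1, X=0, Z=0, Y=0, V=0) weight 1/675
  (U=0, W=1, X=0, Z=0, Y=0, V=1) weight 1/675
  (U=0, W=1, X=0, Z=0, Y=1, V=0) weight 1/225
  (U=0, W=1, X=0, Z=0, Y=1, V=1) weight 1/225
  (U=0, W=1, X=0, Z=0, Y=2, V=0) weight 4/675
  (U=0, W=1, X=0, Z=0, Y=2, V=1) weight 4/675
  (U=0, W=1, X=2, Z=1, Y=0, V=0) weight 1/450
  (U=0, W=1, X=2, Z=1, Y=0, V=1) weight 1/450
  … 40 more
Group by X:
  weight(X=0) = 158/2025
  weight(X=2) = 79/675
Total weight = 158/2025 + 79/675 = 79/405
P(X=0 | obs) = 158/2025 / 79/405 = 2/5
P(X=2 | obs) = 79/675 / 79/405 = 3/5
argmax = 2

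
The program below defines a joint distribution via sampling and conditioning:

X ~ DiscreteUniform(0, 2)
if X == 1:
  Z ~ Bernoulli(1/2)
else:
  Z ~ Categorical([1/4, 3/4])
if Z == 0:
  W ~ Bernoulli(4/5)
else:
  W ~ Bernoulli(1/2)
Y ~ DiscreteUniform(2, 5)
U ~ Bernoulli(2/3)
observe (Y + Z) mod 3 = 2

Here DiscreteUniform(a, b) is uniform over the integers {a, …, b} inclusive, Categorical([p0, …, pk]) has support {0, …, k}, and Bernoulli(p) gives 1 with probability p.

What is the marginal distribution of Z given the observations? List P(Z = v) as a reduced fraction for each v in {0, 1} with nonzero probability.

P(Z=0) = 1/2, P(Z=1) = 1/2

Enumerate traces; 36 have nonzero weight after conditioning:
  (X=0, Z=0, W=0, Y=2, U=0) weight 1/720
  (X=0, Z=0, W=0, Y=2, U=1) weight 1/360
  (X=0, Z=0, W=0, Y=5, U=0) weight 1/720
  (X=0, Z=0, W=0, Y=5, U=1) weight 1/360
  (X=0, Z=0, W=1, Y=2, U=0) weight 1/180
  (X=0, Z=0, W=1, Y=2, U=1) weight 1/90
  (X=0, Z=0, W=1, Y=5, U=0) weight 1/180
  (X=0, Z=0, W=1, Y=5, U=1) weight 1/90
  (X=0, Z=1, W=0, Y=4, U=0) weight 1/96
  … 27 more
Group by Z:
  weight(Z=0) = 1/6
  weight(Z=1) = 1/6
Total weight = 1/6 + 1/6 = 1/3
P(Z=0 | obs) = 1/6 / 1/3 = 1/2
P(Z=1 | obs) = 1/6 / 1/3 = 1/2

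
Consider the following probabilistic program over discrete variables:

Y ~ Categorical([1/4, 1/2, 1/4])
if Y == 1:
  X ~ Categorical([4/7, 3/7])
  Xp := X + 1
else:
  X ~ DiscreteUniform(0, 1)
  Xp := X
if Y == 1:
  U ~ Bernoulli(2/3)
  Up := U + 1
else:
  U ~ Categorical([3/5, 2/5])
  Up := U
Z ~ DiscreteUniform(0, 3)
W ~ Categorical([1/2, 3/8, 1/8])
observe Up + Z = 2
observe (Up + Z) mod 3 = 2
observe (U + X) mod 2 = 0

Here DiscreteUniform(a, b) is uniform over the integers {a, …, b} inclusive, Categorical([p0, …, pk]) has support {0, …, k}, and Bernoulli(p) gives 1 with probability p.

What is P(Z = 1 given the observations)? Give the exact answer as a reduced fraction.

P(Z = 1 | obs) = 2/5

Enumerate traces; 18 have nonzero weight after conditioning:
  (Y=0, X=0, U=0, Z=2, W=0) weight 3/320
  (Y=0, X=0, U=0, Z=2, W=1) weight 9/1280
  (Y=0, X=0, U=0, Z=2, W=2) weight 3/1280
  (Y=0, X=1, U=1, Z=1, W=0) weight 1/160
  (Y=0, X=1, U=1, Z=1, W=1) weight 3/640
  (Y=0, X=1, U=1, Z=1, W=2) weight 1/640
  (Y=1, X=0, U=0, Z=1, W=0) weight 1/84
  (Y=1, X=0, U=0, Z=1, W=1) weight 1/112
  (Y=1, X=1, U=1, Z=0, W=0) weight 1/56
  … 9 more
Group by Z:
  weight(Z=0) = 1/28
  weight(Z=1) = 41/840
  weight(Z=2) = 3/80
Total weight = 1/28 + 41/840 + 3/80 = 41/336
P(Z=0 | obs) = 1/28 / 41/336 = 12/41
P(Z=1 | obs) = 41/840 / 41/336 = 2/5
P(Z=2 | obs) = 3/80 / 41/336 = 63/205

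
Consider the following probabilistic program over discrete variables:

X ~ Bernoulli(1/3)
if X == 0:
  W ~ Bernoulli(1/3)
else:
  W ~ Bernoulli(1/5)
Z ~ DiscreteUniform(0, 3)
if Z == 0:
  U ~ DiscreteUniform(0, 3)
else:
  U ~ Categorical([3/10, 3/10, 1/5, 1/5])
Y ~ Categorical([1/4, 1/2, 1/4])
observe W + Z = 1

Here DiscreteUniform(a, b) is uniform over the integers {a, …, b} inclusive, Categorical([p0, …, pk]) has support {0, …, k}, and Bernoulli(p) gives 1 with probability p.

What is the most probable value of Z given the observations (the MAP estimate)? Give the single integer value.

argmax_v P(Z = v | obs) = 1

Enumerate traces; 48 have nonzero weight after conditioning:
  (X=0, W=0, Z=1, U=0, Y=0) weight 1/120
  (X=0, W=0, Z=1, U=0, Y=1) weight 1/60
  (X=0, W=0, Z=1, U=0, Y=2) weight 1/120
  (X=0, W=0, Z=1, U=1, Y=0) weight 1/120
  (X=0, W=0, Z=1, U=1, Y=1) weight 1/60
  (X=0, W=0, Z=1, U=1, Y=2) weight 1/120
  (X=0, W=0, Z=1, U=2, Y=0) weight 1/180
  (X=0, W=0, Z=1, U=2, Y=1) weight 1/90
  (X=0, W=1, Z=0, U=0, Y=0) weight 1/288
  … 39 more
Group by Z:
  weight(Z=0) = 13/180
  weight(Z=1) = 8/45
Total weight = 13/180 + 8/45 = 1/4
P(Z=0 | obs) = 13/180 / 1/4 = 13/45
P(Z=1 | obs) = 8/45 / 1/4 = 32/45
argmax = 1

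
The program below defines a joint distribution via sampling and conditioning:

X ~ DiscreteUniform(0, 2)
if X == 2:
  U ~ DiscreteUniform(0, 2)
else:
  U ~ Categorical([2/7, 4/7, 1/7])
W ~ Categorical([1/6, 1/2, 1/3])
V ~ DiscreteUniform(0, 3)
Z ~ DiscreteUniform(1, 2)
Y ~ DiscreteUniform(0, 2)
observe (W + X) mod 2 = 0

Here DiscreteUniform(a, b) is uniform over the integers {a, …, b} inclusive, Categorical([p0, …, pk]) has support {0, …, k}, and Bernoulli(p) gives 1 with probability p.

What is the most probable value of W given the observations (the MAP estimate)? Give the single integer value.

argmax_v P(W = v | obs) = 2

Enumerate traces; 360 have nonzero weight after conditioning:
  (X=0, U=0, W=0, V=0, Z=1, Y=0) weight 1/1512
  (X=0, U=0, W=0, V=0, Z=1, Y=1) weight 1/1512
  (X=0, U=0, W=0, V=0, Z=1, Y=2) weight 1/1512
  (X=0, U=0, W=0, V=0, Z=2, Y=0) weight 1/1512
  (X=0, U=0, W=0, V=0, Z=2, Y=1) weight 1/1512
  (X=0, U=0, W=0, V=0, Z=2, Y=2) weight 1/1512
  (X=0, U=0, W=0, V=1, Z=1, Y=0) weight 1/1512
  (X=0, U=0, W=0, V=1, Z=1, Y=1) weight 1/1512
  (X=0, U=0, W=2, V=0, Z=1, Y=0) weight 1/756
  (X=1, U=0, W=1, V=0, Z=1, Y=0) weight 1/504
  … 350 more
Group by W:
  weight(W=0) = 1/9
  weight(W=1) = 1/6
  weight(W=2) = 2/9
Total weight = 1/9 + 1/6 + 2/9 = 1/2
P(W=0 | obs) = 1/9 / 1/2 = 2/9
P(W=1 | obs) = 1/6 / 1/2 = 1/3
P(W=2 | obs) = 2/9 / 1/2 = 4/9
argmax = 2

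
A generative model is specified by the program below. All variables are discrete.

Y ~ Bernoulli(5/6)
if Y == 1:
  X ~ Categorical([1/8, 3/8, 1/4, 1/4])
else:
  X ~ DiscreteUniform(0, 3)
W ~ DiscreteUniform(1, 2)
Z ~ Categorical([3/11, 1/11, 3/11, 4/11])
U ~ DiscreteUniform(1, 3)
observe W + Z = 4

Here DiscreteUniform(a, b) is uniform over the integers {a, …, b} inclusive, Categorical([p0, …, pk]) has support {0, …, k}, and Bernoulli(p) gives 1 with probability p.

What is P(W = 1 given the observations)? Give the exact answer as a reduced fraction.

Enumerate traces; 48 have nonzero weight after conditioning:
  (Y=0, X=0, W=1, Z=3, U=1) weight 1/396
  (Y=0, X=0, W=1, Z=3, U=2) weight 1/396
  (Y=0, X=0, W=1, Z=3, U=3) weight 1/396
  (Y=0, X=0, W=2, Z=2, U=1) weight 1/528
  (Y=0, X=0, W=2, Z=2, U=2) weight 1/528
  (Y=0, X=0, W=2, Z=2, U=3) weight 1/528
  (Y=0, X=1, W=1, Z=3, U=1) weight 1/396
  (Y=0, X=1, W=1, Z=3, U=2) weight 1/396
  … 40 more
Group by W:
  weight(W=1) = 2/11
  weight(W=2) = 3/22
Total weight = 2/11 + 3/22 = 7/22
P(W=1 | obs) = 2/11 / 7/22 = 4/7
P(W=2 | obs) = 3/22 / 7/22 = 3/7

P(W = 1 | obs) = 4/7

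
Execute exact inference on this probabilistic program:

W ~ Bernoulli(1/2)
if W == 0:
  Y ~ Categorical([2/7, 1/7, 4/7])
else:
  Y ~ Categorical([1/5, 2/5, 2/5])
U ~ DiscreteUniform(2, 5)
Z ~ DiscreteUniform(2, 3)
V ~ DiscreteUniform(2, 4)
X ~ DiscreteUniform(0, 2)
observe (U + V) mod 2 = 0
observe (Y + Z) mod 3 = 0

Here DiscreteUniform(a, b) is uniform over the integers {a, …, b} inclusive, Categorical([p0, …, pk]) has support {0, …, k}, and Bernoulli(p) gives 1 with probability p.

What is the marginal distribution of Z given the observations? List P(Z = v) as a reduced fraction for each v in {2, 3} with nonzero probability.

Enumerate traces; 72 have nonzero weight after conditioning:
  (W=0, Y=0, U=2, Z=3, V=2, X=0) weight 1/504
  (W=0, Y=0, U=2, Z=3, V=2, X=1) weight 1/504
  (W=0, Y=0, U=2, Z=3, V=2, X=2) weight 1/504
  (W=0, Y=0, U=2, Z=3, V=4, X=0) weight 1/504
  (W=0, Y=0, U=2, Z=3, V=4, X=1) weight 1/504
  (W=0, Y=0, U=2, Z=3, V=4, X=2) weight 1/504
  (W=0, Y=0, U=3, Z=3, V=3, X=0) weight 1/504
  (W=0, Y=0, U=3, Z=3, V=3, X=1) weight 1/504
  (W=0, Y=1, U=2, Z=2, V=2, X=0) weight 1/1008
  … 63 more
Group by Z:
  weight(Z=2) = 19/280
  weight(Z=3) = 17/280
Total weight = 19/280 + 17/280 = 9/70
P(Z=2 | obs) = 19/280 / 9/70 = 19/36
P(Z=3 | obs) = 17/280 / 9/70 = 17/36

P(Z=2) = 19/36, P(Z=3) = 17/36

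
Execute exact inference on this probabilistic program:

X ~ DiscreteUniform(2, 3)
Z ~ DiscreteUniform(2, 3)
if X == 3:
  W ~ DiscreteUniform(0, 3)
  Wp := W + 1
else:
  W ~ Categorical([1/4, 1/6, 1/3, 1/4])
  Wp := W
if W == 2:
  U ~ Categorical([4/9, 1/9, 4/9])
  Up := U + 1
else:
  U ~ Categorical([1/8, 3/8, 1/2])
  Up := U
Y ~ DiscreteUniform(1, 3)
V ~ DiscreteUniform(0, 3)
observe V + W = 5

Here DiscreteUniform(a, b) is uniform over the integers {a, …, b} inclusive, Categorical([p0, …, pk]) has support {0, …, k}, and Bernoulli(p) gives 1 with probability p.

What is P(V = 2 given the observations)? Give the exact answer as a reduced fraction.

Enumerate traces; 72 have nonzero weight after conditioning:
  (X=2, Z=2, W=2, U=0, Y=1, V=3) weight 1/324
  (X=2, Z=2, W=2, U=0, Y=2, V=3) weight 1/324
  (X=2, Z=2, W=2, U=0, Y=3, V=3) weight 1/324
  (X=2, Z=2, W=2, U=1, Y=1, V=3) weight 1/1296
  (X=2, Z=2, W=2, U=1, Y=2, V=3) weight 1/1296
  (X=2, Z=2, W=2, U=1, Y=3, V=3) weight 1/1296
  (X=2, Z=2, W=2, U=2, Y=1, V=3) weight 1/324
  (X=2, Z=2, W=2, U=2, Y=2, V=3) weight 1/324
  (X=2, Z=2, W=3, U=0, Y=1, V=2) weight 1/1536
  … 63 more
Group by V:
  weight(V=2) = 1/16
  weight(V=3) = 7/96
Total weight = 1/16 + 7/96 = 13/96
P(V=2 | obs) = 1/16 / 13/96 = 6/13
P(V=3 | obs) = 7/96 / 13/96 = 7/13

P(V = 2 | obs) = 6/13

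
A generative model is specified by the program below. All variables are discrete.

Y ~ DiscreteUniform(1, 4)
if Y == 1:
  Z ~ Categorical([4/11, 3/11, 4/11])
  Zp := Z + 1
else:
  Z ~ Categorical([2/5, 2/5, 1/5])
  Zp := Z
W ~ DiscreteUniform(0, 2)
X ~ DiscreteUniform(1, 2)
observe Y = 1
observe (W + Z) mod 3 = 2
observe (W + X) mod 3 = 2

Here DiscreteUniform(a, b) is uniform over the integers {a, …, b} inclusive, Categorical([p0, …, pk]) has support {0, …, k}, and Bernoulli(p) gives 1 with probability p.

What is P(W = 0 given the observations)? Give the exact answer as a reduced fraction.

P(W = 0 | obs) = 4/7

Enumerate traces; 2 have nonzero weight after conditioning:
  (Y=1, Z=1, W=1, X=1) weight 1/88
  (Y=1, Z=2, W=0, X=2) weight 1/66
Group by W:
  weight(W=0) = 1/66
  weight(W=1) = 1/88
Total weight = 1/66 + 1/88 = 7/264
P(W=0 | obs) = 1/66 / 7/264 = 4/7
P(W=1 | obs) = 1/88 / 7/264 = 3/7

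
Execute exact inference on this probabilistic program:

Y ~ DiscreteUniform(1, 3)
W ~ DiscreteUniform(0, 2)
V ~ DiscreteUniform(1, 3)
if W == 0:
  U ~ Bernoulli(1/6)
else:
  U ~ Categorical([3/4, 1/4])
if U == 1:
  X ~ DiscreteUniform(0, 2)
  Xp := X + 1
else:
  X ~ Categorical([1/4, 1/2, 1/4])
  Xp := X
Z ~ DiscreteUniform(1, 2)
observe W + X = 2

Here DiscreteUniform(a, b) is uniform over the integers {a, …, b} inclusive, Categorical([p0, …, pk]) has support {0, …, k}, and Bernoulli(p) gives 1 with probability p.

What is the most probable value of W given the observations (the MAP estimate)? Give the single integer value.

Enumerate traces; 108 have nonzero weight after conditioning:
  (Y=1, W=0, V=1, U=0, X=2, Z=1) weight 5/1296
  (Y=1, W=0, V=1, U=0, X=2, Z=2) weight 5/1296
  (Y=1, W=0, V=1, U=1, X=2, Z=1) weight 1/972
  (Y=1, W=0, V=1, U=1, X=2, Z=2) weight 1/972
  (Y=1, W=0, V=2, U=0, X=2, Z=1) weight 5/1296
  (Y=1, W=0, V=2, U=0, X=2, Z=2) weight 5/1296
  (Y=1, W=0, V=2, U=1, X=2, Z=1) weight 1/972
  (Y=1, W=0, V=2, U=1, X=2, Z=2) weight 1/972
  (Y=1, W=1, V=1, U=0, X=1, Z=1) weight 1/144
  (Y=1, W=2, V=1, U=0, X=0, Z=1) weight 1/288
  … 98 more
Group by W:
  weight(W=0) = 19/216
  weight(W=1) = 11/72
  weight(W=2) = 13/144
Total weight = 19/216 + 11/72 + 13/144 = 143/432
P(W=0 | obs) = 19/216 / 143/432 = 38/143
P(W=1 | obs) = 11/72 / 143/432 = 6/13
P(W=2 | obs) = 13/144 / 143/432 = 3/11
argmax = 1

argmax_v P(W = v | obs) = 1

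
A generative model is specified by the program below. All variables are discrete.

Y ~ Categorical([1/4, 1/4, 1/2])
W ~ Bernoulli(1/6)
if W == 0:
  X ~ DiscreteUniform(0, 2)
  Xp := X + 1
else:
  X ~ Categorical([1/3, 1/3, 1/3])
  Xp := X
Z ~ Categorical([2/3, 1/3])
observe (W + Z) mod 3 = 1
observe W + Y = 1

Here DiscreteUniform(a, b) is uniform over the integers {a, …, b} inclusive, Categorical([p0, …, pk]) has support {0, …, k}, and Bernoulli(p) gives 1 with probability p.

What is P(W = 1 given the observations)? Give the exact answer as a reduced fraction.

Enumerate traces; 6 have nonzero weight after conditioning:
  (Y=0, W=1, X=0, Z=0) weight 1/108
  (Y=0, W=1, X=1, Z=0) weight 1/108
  (Y=0, W=1, X=2, Z=0) weight 1/108
  (Y=1, W=0, X=0, Z=1) weight 5/216
  (Y=1, W=0, X=1, Z=1) weight 5/216
  (Y=1, W=0, X=2, Z=1) weight 5/216
Group by W:
  weight(W=0) = 5/72
  weight(W=1) = 1/36
Total weight = 5/72 + 1/36 = 7/72
P(W=0 | obs) = 5/72 / 7/72 = 5/7
P(W=1 | obs) = 1/36 / 7/72 = 2/7

P(W = 1 | obs) = 2/7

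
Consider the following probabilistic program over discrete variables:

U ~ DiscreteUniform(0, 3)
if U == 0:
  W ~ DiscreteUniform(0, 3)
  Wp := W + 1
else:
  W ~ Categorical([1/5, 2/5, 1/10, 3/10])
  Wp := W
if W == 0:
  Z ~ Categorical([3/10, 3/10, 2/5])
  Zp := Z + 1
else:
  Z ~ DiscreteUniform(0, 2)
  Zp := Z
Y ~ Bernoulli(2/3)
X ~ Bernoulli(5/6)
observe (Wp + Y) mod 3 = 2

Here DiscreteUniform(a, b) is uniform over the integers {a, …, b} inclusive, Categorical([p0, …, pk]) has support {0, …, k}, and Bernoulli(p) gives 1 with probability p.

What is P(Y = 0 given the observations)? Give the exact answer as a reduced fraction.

Enumerate traces; 54 have nonzero weight after conditioning:
  (U=0, W=0, Z=0, Y=1, X=0) weight 1/480
  (U=0, W=0, Z=0, Y=1, X=1) weight 1/96
  (U=0, W=0, Z=1, Y=1, X=0) weight 1/480
  (U=0, W=0, Z=1, Y=1, X=1) weight 1/96
  (U=0, W=0, Z=2, Y=1, X=0) weight 1/360
  (U=0, W=0, Z=2, Y=1, X=1) weight 1/72
  (U=0, W=1, Z=0, Y=0, X=0) weight 1/864
  (U=0, W=1, Z=0, Y=0, X=1) weight 5/864
  … 46 more
Group by Y:
  weight(Y=0) = 11/240
  weight(Y=1) = 17/60
Total weight = 11/240 + 17/60 = 79/240
P(Y=0 | obs) = 11/240 / 79/240 = 11/79
P(Y=1 | obs) = 17/60 / 79/240 = 68/79

P(Y = 0 | obs) = 11/79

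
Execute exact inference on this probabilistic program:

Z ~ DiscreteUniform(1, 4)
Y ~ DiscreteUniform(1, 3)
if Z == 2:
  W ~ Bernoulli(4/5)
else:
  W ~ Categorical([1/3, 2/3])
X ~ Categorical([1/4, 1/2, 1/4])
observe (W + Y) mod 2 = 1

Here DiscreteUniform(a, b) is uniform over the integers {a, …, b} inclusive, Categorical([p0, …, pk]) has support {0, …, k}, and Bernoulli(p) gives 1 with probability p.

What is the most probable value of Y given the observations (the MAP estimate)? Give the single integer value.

argmax_v P(Y = v | obs) = 2

Enumerate traces; 36 have nonzero weight after conditioning:
  (Z=1, Y=1, W=0, X=0) weight 1/144
  (Z=1, Y=1, W=0, X=1) weight 1/72
  (Z=1, Y=1, W=0, X=2) weight 1/144
  (Z=1, Y=2, W=1, X=0) weight 1/72
  (Z=1, Y=2, W=1, X=1) weight 1/36
  (Z=1, Y=2, W=1, X=2) weight 1/72
  (Z=1, Y=3, W=0, X=0) weight 1/144
  (Z=1, Y=3, W=0, X=1) weight 1/72
  … 28 more
Group by Y:
  weight(Y=1) = 1/10
  weight(Y=2) = 7/30
  weight(Y=3) = 1/10
Total weight = 1/10 + 7/30 + 1/10 = 13/30
P(Y=1 | obs) = 1/10 / 13/30 = 3/13
P(Y=2 | obs) = 7/30 / 13/30 = 7/13
P(Y=3 | obs) = 1/10 / 13/30 = 3/13
argmax = 2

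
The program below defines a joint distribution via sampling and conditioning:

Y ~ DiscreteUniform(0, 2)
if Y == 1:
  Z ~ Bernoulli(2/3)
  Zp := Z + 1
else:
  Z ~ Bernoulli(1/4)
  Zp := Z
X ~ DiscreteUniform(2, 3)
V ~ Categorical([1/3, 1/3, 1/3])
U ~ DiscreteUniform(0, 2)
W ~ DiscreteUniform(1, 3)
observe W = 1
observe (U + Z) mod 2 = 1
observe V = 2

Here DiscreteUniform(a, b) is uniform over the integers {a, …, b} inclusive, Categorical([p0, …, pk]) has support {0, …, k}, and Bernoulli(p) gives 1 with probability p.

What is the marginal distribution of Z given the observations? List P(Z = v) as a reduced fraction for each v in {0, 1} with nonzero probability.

Enumerate traces; 18 have nonzero weight after conditioning:
  (Y=0, Z=0, X=2, V=2, U=1, W=1) weight 1/216
  (Y=0, Z=0, X=3, V=2, U=1, W=1) weight 1/216
  (Y=0, Z=1, X=2, V=2, U=0, W=1) weight 1/648
  (Y=0, Z=1, X=2, V=2, U=2, W=1) weight 1/648
  (Y=0, Z=1, X=3, V=2, U=0, W=1) weight 1/648
  (Y=0, Z=1, X=3, V=2, U=2, W=1) weight 1/648
  (Y=1, Z=0, X=2, V=2, U=1, W=1) weight 1/486
  (Y=1, Z=0, X=3, V=2, U=1, W=1) weight 1/486
  … 10 more
Group by Z:
  weight(Z=0) = 11/486
  weight(Z=1) = 7/243
Total weight = 11/486 + 7/243 = 25/486
P(Z=0 | obs) = 11/486 / 25/486 = 11/25
P(Z=1 | obs) = 7/243 / 25/486 = 14/25

P(Z=0) = 11/25, P(Z=1) = 14/25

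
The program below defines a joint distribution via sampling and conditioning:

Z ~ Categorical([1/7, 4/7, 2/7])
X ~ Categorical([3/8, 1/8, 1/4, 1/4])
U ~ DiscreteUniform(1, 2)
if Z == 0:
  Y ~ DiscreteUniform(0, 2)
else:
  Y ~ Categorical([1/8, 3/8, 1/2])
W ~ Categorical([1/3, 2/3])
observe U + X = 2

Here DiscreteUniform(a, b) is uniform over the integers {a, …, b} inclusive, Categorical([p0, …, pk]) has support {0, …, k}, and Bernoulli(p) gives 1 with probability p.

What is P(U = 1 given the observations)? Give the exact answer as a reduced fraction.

P(U = 1 | obs) = 1/4

Enumerate traces; 36 have nonzero weight after conditioning:
  (Z=0, X=0, U=2, Y=0, W=0) weight 1/336
  (Z=0, X=0, U=2, Y=0, W=1) weight 1/168
  (Z=0, X=0, U=2, Y=1, W=0) weight 1/336
  (Z=0, X=0, U=2, Y=1, W=1) weight 1/168
  (Z=0, X=0, U=2, Y=2, W=0) weight 1/336
  (Z=0, X=0, U=2, Y=2, W=1) weight 1/168
  (Z=0, X=1, U=1, Y=0, W=0) weight 1/1008
  (Z=0, X=1, U=1, Y=0, W=1) weight 1/504
  … 28 more
Group by U:
  weight(U=1) = 1/16
  weight(U=2) = 3/16
Total weight = 1/16 + 3/16 = 1/4
P(U=1 | obs) = 1/16 / 1/4 = 1/4
P(U=2 | obs) = 3/16 / 1/4 = 3/4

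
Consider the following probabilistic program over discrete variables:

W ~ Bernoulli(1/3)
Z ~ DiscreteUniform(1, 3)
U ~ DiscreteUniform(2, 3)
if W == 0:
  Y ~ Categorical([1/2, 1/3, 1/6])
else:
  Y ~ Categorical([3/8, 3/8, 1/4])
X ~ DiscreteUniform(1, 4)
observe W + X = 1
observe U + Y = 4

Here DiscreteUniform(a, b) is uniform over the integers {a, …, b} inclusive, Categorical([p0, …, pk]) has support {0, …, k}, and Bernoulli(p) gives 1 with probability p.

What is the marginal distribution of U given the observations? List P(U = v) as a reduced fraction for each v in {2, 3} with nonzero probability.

P(U=2) = 1/3, P(U=3) = 2/3

Enumerate traces; 6 have nonzero weight after conditioning:
  (W=0, Z=1, U=2, Y=2, X=1) weight 1/216
  (W=0, Z=1, U=3, Y=1, X=1) weight 1/108
  (W=0, Z=2, U=2, Y=2, X=1) weight 1/216
  (W=0, Z=2, U=3, Y=1, X=1) weight 1/108
  (W=0, Z=3, U=2, Y=2, X=1) weight 1/216
  (W=0, Z=3, U=3, Y=1, X=1) weight 1/108
Group by U:
  weight(U=2) = 1/72
  weight(U=3) = 1/36
Total weight = 1/72 + 1/36 = 1/24
P(U=2 | obs) = 1/72 / 1/24 = 1/3
P(U=3 | obs) = 1/36 / 1/24 = 2/3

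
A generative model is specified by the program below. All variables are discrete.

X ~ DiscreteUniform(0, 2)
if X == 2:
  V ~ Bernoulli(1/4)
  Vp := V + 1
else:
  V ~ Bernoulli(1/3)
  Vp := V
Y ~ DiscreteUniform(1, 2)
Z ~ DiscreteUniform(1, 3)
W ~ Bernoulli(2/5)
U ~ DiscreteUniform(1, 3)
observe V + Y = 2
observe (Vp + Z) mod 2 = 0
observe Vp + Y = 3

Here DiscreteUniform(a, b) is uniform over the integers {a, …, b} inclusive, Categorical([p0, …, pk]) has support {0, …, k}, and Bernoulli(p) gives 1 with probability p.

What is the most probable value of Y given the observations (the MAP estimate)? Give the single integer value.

Enumerate traces; 18 have nonzero weight after conditioning:
  (X=2, V=0, Y=2, Z=1, W=0, U=1) weight 1/120
  (X=2, V=0, Y=2, Z=1, W=0, U=2) weight 1/120
  (X=2, V=0, Y=2, Z=1, W=0, U=3) weight 1/120
  (X=2, V=0, Y=2, Z=1, W=1, U=1) weight 1/180
  (X=2, V=0, Y=2, Z=1, W=1, U=2) weight 1/180
  (X=2, V=0, Y=2, Z=1, W=1, U=3) weight 1/180
  (X=2, V=0, Y=2, Z=3, W=0, U=1) weight 1/120
  (X=2, V=0, Y=2, Z=3, W=0, U=2) weight 1/120
  (X=2, V=1, Y=1, Z=2, W=0, U=1) weight 1/360
  … 9 more
Group by Y:
  weight(Y=1) = 1/72
  weight(Y=2) = 1/12
Total weight = 1/72 + 1/12 = 7/72
P(Y=1 | obs) = 1/72 / 7/72 = 1/7
P(Y=2 | obs) = 1/12 / 7/72 = 6/7
argmax = 2

argmax_v P(Y = v | obs) = 2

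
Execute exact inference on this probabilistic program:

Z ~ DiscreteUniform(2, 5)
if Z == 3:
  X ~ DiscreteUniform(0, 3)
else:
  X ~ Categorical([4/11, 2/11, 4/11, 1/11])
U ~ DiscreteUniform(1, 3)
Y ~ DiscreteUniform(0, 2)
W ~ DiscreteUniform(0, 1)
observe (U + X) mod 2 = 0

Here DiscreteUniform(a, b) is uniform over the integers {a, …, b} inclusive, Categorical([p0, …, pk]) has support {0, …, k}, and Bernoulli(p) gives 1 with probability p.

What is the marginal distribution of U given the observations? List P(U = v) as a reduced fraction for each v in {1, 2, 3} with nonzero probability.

P(U=1) = 29/117, P(U=2) = 59/117, P(U=3) = 29/117

Enumerate traces; 144 have nonzero weight after conditioning:
  (Z=2, X=0, U=2, Y=0, W=0) weight 1/198
  (Z=2, X=0, U=2, Y=0, W=1) weight 1/198
  (Z=2, X=0, U=2, Y=1, W=0) weight 1/198
  (Z=2, X=0, U=2, Y=1, W=1) weight 1/198
  (Z=2, X=0, U=2, Y=2, W=0) weight 1/198
  (Z=2, X=0, U=2, Y=2, W=1) weight 1/198
  (Z=2, X=1, U=1, Y=0, W=0) weight 1/396
  (Z=2, X=1, U=1, Y=0, W=1) weight 1/396
  (Z=2, X=1, U=3, Y=0, W=0) weight 1/396
  … 135 more
Group by U:
  weight(U=1) = 29/264
  weight(U=2) = 59/264
  weight(U=3) = 29/264
Total weight = 29/264 + 59/264 + 29/264 = 39/88
P(U=1 | obs) = 29/264 / 39/88 = 29/117
P(U=2 | obs) = 59/264 / 39/88 = 59/117
P(U=3 | obs) = 29/264 / 39/88 = 29/117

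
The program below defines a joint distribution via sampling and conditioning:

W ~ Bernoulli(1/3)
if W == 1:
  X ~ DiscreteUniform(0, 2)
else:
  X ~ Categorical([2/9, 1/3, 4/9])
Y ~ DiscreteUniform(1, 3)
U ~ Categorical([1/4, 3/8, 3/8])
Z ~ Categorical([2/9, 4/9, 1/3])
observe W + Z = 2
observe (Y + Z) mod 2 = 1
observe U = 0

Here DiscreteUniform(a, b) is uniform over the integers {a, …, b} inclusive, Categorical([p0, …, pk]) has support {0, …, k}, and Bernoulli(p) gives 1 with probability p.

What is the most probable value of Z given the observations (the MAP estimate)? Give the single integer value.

argmax_v P(Z = v | obs) = 2

Enumerate traces; 9 have nonzero weight after conditioning:
  (W=0, X=0, Y=1, U=0, Z=2) weight 1/243
  (W=0, X=0, Y=3, U=0, Z=2) weight 1/243
  (W=0, X=1, Y=1, U=0, Z=2) weight 1/162
  (W=0, X=1, Y=3, U=0, Z=2) weight 1/162
  (W=0, X=2, Y=1, U=0, Z=2) weight 2/243
  (W=0, X=2, Y=3, U=0, Z=2) weight 2/243
  (W=1, X=0, Y=2, U=0, Z=1) weight 1/243
  (W=1, X=1, Y=2, U=0, Z=1) weight 1/243
  … 1 more
Group by Z:
  weight(Z=1) = 1/81
  weight(Z=2) = 1/27
Total weight = 1/81 + 1/27 = 4/81
P(Z=1 | obs) = 1/81 / 4/81 = 1/4
P(Z=2 | obs) = 1/27 / 4/81 = 3/4
argmax = 2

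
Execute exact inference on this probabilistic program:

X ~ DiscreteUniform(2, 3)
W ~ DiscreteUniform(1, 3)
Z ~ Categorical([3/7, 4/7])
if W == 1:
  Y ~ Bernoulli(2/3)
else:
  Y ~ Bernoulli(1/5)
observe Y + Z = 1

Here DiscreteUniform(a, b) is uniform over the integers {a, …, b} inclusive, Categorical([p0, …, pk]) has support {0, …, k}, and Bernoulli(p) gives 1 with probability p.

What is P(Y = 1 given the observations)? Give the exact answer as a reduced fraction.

P(Y = 1 | obs) = 12/41

Enumerate traces; 12 have nonzero weight after conditioning:
  (X=2, W=1, Z=0, Y=1) weight 1/21
  (X=2, W=1, Z=1, Y=0) weight 2/63
  (X=2, W=2, Z=0, Y=1) weight 1/70
  (X=2, W=2, Z=1, Y=0) weight 8/105
  (X=2, W=3, Z=0, Y=1) weight 1/70
  (X=2, W=3, Z=1, Y=0) weight 8/105
  (X=3, W=1, Z=0, Y=1) weight 1/21
  (X=3, W=1, Z=1, Y=0) weight 2/63
  … 4 more
Group by Y:
  weight(Y=0) = 116/315
  weight(Y=1) = 16/105
Total weight = 116/315 + 16/105 = 164/315
P(Y=0 | obs) = 116/315 / 164/315 = 29/41
P(Y=1 | obs) = 16/105 / 164/315 = 12/41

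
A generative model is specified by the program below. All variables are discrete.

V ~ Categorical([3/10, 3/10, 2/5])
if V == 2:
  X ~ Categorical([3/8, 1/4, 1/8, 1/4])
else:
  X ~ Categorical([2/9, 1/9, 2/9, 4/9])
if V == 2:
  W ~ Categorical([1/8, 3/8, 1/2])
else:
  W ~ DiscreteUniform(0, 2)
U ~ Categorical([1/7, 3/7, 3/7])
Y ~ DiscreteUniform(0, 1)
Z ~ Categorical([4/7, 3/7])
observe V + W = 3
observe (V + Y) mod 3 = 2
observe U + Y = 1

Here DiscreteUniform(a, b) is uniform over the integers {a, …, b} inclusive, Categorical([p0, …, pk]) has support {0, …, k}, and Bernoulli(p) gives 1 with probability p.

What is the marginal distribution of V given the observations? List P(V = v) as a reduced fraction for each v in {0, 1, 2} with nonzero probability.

Enumerate traces; 16 have nonzero weight after conditioning:
  (V=1, X=0, W=2, U=0, Y=1, Z=0) weight 2/2205
  (V=1, X=0, W=2, U=0, Y=1, Z=1) weight 1/1470
  (V=1, X=1, W=2, U=0, Y=1, Z=0) weight 1/2205
  (V=1, X=1, W=2, U=0, Y=1, Z=1) weight 1/2940
  (V=1, X=2, W=2, U=0, Y=1, Z=0) weight 2/2205
  (V=1, X=2, W=2, U=0, Y=1, Z=1) weight 1/1470
  (V=1, X=3, W=2, U=0, Y=1, Z=0) weight 4/2205
  (V=1, X=3, W=2, U=0, Y=1, Z=1) weight 1/735
  (V=2, X=0, W=1, U=1, Y=0, Z=0) weight 27/3920
  … 7 more
Group by V:
  weight(V=1) = 1/140
  weight(V=2) = 9/280
Total weight = 1/140 + 9/280 = 11/280
P(V=1 | obs) = 1/140 / 11/280 = 2/11
P(V=2 | obs) = 9/280 / 11/280 = 9/11

P(V=1) = 2/11, P(V=2) = 9/11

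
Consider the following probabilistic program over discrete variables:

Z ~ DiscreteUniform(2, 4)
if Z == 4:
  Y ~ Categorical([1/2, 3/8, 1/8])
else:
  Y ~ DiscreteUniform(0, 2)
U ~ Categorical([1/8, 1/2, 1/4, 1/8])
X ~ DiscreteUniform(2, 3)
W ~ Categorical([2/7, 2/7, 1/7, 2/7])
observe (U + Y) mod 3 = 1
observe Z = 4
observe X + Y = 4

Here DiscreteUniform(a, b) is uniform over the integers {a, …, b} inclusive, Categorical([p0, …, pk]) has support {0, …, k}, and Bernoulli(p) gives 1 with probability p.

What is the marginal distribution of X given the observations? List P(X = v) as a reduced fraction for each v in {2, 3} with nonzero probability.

Enumerate traces; 12 have nonzero weight after conditioning:
  (Z=4, Y=1, U=0, X=3, W=0) weight 1/448
  (Z=4, Y=1, U=0, X=3, W=1) weight 1/448
  (Z=4, Y=1, U=0, X=3, W=2) weight 1/896
  (Z=4, Y=1, U=0, X=3, W=3) weight 1/448
  (Z=4, Y=1, U=3, X=3, W=0) weight 1/448
  (Z=4, Y=1, U=3, X=3, W=1) weight 1/448
  (Z=4, Y=1, U=3, X=3, W=2) weight 1/896
  (Z=4, Y=1, U=3, X=3, W=3) weight 1/448
  (Z=4, Y=2, U=2, X=2, W=0) weight 1/672
  … 3 more
Group by X:
  weight(X=2) = 1/192
  weight(X=3) = 1/64
Total weight = 1/192 + 1/64 = 1/48
P(X=2 | obs) = 1/192 / 1/48 = 1/4
P(X=3 | obs) = 1/64 / 1/48 = 3/4

P(X=2) = 1/4, P(X=3) = 3/4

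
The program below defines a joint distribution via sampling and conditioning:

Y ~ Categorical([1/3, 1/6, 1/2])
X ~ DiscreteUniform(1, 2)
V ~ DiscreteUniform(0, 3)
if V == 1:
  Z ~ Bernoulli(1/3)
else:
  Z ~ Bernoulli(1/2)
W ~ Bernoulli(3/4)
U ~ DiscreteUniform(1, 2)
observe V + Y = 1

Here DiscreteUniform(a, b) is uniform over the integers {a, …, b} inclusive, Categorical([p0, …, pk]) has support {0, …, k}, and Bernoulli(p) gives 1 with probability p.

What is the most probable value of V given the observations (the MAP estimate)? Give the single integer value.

argmax_v P(V = v | obs) = 1

Enumerate traces; 32 have nonzero weight after conditioning:
  (Y=0, X=1, V=1, Z=0, W=0, U=1) weight 1/288
  (Y=0, X=1, V=1, Z=0, W=0, U=2) weight 1/288
  (Y=0, X=1, V=1, Z=0, W=1, U=1) weight 1/96
  (Y=0, X=1, V=1, Z=0, W=1, U=2) weight 1/96
  (Y=0, X=1, V=1, Z=1, W=0, U=1) weight 1/576
  (Y=0, X=1, V=1, Z=1, W=0, U=2) weight 1/576
  (Y=0, X=1, V=1, Z=1, W=1, U=1) weight 1/192
  (Y=0, X=1, V=1, Z=1, W=1, U=2) weight 1/192
  (Y=1, X=1, V=0, Z=0, W=0, U=1) weight 1/768
  … 23 more
Group by V:
  weight(V=0) = 1/24
  weight(V=1) = 1/12
Total weight = 1/24 + 1/12 = 1/8
P(V=0 | obs) = 1/24 / 1/8 = 1/3
P(V=1 | obs) = 1/12 / 1/8 = 2/3
argmax = 1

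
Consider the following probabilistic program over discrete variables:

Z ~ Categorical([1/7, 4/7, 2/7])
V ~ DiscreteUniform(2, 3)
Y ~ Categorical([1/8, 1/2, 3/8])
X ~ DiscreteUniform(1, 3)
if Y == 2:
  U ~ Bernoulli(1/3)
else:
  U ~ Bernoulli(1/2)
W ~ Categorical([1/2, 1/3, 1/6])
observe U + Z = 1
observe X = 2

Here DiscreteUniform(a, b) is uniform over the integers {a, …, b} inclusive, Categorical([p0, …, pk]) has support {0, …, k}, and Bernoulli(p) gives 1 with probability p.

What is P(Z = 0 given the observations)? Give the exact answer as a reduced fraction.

Enumerate traces; 36 have nonzero weight after conditioning:
  (Z=0, V=2, Y=0, X=2, U=1, W=0) weight 1/1344
  (Z=0, V=2, Y=0, X=2, U=1, W=1) weight 1/2016
  (Z=0, V=2, Y=0, X=2, U=1, W=2) weight 1/4032
  (Z=0, V=2, Y=1, X=2, U=1, W=0) weight 1/336
  (Z=0, V=2, Y=1, X=2, U=1, W=1) weight 1/504
  (Z=0, V=2, Y=1, X=2, U=1, W=2) weight 1/1008
  (Z=0, V=2, Y=2, X=2, U=1, W=0) weight 1/672
  (Z=0, V=2, Y=2, X=2, U=1, W=1) weight 1/1008
  (Z=1, V=2, Y=0, X=2, U=0, W=0) weight 1/336
  … 27 more
Group by Z:
  weight(Z=0) = 1/48
  weight(Z=1) = 3/28
Total weight = 1/48 + 3/28 = 43/336
P(Z=0 | obs) = 1/48 / 43/336 = 7/43
P(Z=1 | obs) = 3/28 / 43/336 = 36/43

P(Z = 0 | obs) = 7/43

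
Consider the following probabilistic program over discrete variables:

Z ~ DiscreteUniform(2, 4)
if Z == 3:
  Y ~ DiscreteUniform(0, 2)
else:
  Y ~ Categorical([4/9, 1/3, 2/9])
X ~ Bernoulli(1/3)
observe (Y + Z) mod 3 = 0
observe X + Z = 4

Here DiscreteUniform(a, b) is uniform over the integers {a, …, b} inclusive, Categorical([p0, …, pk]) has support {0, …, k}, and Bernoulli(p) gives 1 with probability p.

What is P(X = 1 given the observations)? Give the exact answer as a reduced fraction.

Enumerate traces; 2 have nonzero weight after conditioning:
  (Z=3, Y=0, X=1) weight 1/27
  (Z=4, Y=2, X=0) weight 4/81
Group by X:
  weight(X=0) = 4/81
  weight(X=1) = 1/27
Total weight = 4/81 + 1/27 = 7/81
P(X=0 | obs) = 4/81 / 7/81 = 4/7
P(X=1 | obs) = 1/27 / 7/81 = 3/7

P(X = 1 | obs) = 3/7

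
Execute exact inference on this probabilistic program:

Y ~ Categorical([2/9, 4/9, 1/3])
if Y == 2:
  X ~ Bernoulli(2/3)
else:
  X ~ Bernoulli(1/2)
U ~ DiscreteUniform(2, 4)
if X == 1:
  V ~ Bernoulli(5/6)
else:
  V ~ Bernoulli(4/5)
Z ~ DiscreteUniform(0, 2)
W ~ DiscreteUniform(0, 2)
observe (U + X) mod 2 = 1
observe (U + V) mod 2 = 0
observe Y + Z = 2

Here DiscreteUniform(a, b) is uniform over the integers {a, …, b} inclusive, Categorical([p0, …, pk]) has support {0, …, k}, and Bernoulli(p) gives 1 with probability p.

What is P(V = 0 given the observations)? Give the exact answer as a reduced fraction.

P(V = 0 | obs) = 25/73

Enumerate traces; 27 have nonzero weight after conditioning:
  (Y=0, X=0, U=3, V=1, Z=2, W=0) weight 4/1215
  (Y=0, X=0, U=3, V=1, Z=2, W=1) weight 4/1215
  (Y=0, X=0, U=3, V=1, Z=2, W=2) weight 4/1215
  (Y=0, X=1, U=2, V=0, Z=2, W=0) weight 1/1458
  (Y=0, X=1, U=2, V=0, Z=2, W=1) weight 1/1458
  (Y=0, X=1, U=2, V=0, Z=2, W=2) weight 1/1458
  (Y=0, X=1, U=4, V=0, Z=2, W=0) weight 1/1458
  (Y=0, X=1, U=4, V=0, Z=2, W=1) weight 1/1458
  … 19 more
Group by V:
  weight(V=0) = 5/243
  weight(V=1) = 16/405
Total weight = 5/243 + 16/405 = 73/1215
P(V=0 | obs) = 5/243 / 73/1215 = 25/73
P(V=1 | obs) = 16/405 / 73/1215 = 48/73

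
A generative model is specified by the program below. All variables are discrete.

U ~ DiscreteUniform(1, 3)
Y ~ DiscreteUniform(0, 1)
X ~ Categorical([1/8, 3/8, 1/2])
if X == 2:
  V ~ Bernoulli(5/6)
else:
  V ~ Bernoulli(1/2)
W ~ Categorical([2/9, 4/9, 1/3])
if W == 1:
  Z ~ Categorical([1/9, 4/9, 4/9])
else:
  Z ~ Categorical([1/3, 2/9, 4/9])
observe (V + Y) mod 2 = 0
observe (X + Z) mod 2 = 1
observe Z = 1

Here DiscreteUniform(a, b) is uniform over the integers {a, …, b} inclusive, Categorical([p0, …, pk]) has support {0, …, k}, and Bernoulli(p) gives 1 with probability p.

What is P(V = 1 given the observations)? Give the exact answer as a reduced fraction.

P(V = 1 | obs) = 23/30

Enumerate traces; 36 have nonzero weight after conditioning:
  (U=1, Y=0, X=0, V=0, W=0, Z=1) weight 1/1944
  (U=1, Y=0, X=0, V=0, W=1, Z=1) weight 1/486
  (U=1, Y=0, X=0, V=0, W=2, Z=1) weight 1/1296
  (U=1, Y=0, X=2, V=0, W=0, Z=1) weight 1/1458
  (U=1, Y=0, X=2, V=0, W=1, Z=1) weight 2/729
  (U=1, Y=0, X=2, V=0, W=2, Z=1) weight 1/972
  (U=1, Y=1, X=0, V=1, W=0, Z=1) weight 1/1944
  (U=1, Y=1, X=0, V=1, W=1, Z=1) weight 1/486
  … 28 more
Group by V:
  weight(V=0) = 91/3888
  weight(V=1) = 299/3888
Total weight = 91/3888 + 299/3888 = 65/648
P(V=0 | obs) = 91/3888 / 65/648 = 7/30
P(V=1 | obs) = 299/3888 / 65/648 = 23/30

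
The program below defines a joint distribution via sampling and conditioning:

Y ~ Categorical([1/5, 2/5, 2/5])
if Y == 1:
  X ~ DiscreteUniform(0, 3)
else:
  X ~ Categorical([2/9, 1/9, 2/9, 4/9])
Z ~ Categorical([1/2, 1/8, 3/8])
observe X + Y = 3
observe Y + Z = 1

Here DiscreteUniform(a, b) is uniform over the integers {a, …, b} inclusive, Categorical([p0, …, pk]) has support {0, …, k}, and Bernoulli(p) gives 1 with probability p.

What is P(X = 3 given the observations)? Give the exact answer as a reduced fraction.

P(X = 3 | obs) = 2/11

Enumerate traces; 2 have nonzero weight after conditioning:
  (Y=0, X=3, Z=1) weight 1/90
  (Y=1, X=2, Z=0) weight 1/20
Group by X:
  weight(X=2) = 1/20
  weight(X=3) = 1/90
Total weight = 1/20 + 1/90 = 11/180
P(X=2 | obs) = 1/20 / 11/180 = 9/11
P(X=3 | obs) = 1/90 / 11/180 = 2/11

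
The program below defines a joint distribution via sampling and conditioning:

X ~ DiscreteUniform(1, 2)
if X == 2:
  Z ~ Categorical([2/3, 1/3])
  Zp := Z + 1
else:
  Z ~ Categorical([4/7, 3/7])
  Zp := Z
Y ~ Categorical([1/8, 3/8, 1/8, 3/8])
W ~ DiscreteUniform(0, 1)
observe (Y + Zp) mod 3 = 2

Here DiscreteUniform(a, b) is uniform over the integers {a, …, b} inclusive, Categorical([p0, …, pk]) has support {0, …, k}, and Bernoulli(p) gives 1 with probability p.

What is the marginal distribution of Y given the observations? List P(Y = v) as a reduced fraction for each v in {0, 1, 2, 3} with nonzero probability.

P(Y=0) = 7/109, P(Y=1) = 69/109, P(Y=2) = 12/109, P(Y=3) = 21/109

Enumerate traces; 10 have nonzero weight after conditioning:
  (X=1, Z=0, Y=2, W=0) weight 1/56
  (X=1, Z=0, Y=2, W=1) weight 1/56
  (X=1, Z=1, Y=1, W=0) weight 9/224
  (X=1, Z=1, Y=1, W=1) weight 9/224
  (X=2, Z=0, Y=1, W=0) weight 1/16
  (X=2, Z=0, Y=1, W=1) weight 1/16
  (X=2, Z=1, Y=0, W=0) weight 1/96
  (X=2, Z=1, Y=0, W=1) weight 1/96
  (X=2, Z=1, Y=3, W=0) weight 1/32
  … 1 more
Group by Y:
  weight(Y=0) = 1/48
  weight(Y=1) = 23/112
  weight(Y=2) = 1/28
  weight(Y=3) = 1/16
Total weight = 1/48 + 23/112 + 1/28 + 1/16 = 109/336
P(Y=0 | obs) = 1/48 / 109/336 = 7/109
P(Y=1 | obs) = 23/112 / 109/336 = 69/109
P(Y=2 | obs) = 1/28 / 109/336 = 12/109
P(Y=3 | obs) = 1/16 / 109/336 = 21/109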